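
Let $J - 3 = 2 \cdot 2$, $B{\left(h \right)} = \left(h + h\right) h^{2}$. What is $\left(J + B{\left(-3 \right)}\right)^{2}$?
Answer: $2209$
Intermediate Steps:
$B{\left(h \right)} = 2 h^{3}$ ($B{\left(h \right)} = 2 h h^{2} = 2 h^{3}$)
$J = 7$ ($J = 3 + 2 \cdot 2 = 3 + 4 = 7$)
$\left(J + B{\left(-3 \right)}\right)^{2} = \left(7 + 2 \left(-3\right)^{3}\right)^{2} = \left(7 + 2 \left(-27\right)\right)^{2} = \left(7 - 54\right)^{2} = \left(-47\right)^{2} = 2209$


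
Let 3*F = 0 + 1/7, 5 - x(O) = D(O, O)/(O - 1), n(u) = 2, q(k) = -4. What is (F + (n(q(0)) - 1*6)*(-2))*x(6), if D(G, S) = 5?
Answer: 676/21 ≈ 32.190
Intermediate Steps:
x(O) = 5 - 5/(-1 + O) (x(O) = 5 - 5/(O - 1) = 5 - 5/(-1 + O))
F = 1/21 (F = (0 + 1/7)/3 = (0 + ⅐)/3 = (⅓)*(⅐) = 1/21 ≈ 0.047619)
(F + (n(q(0)) - 1*6)*(-2))*x(6) = (1/21 + (2 - 1*6)*(-2))*(5*(-2 + 6)/(-1 + 6)) = (1/21 + (2 - 6)*(-2))*(5*4/5) = (1/21 - 4*(-2))*(5*(⅕)*4) = (1/21 + 8)*4 = (169/21)*4 = 676/21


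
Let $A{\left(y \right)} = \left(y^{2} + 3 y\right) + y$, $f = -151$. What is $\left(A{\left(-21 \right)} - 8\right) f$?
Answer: $-52699$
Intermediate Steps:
$A{\left(y \right)} = y^{2} + 4 y$
$\left(A{\left(-21 \right)} - 8\right) f = \left(- 21 \left(4 - 21\right) - 8\right) \left(-151\right) = \left(\left(-21\right) \left(-17\right) - 8\right) \left(-151\right) = \left(357 - 8\right) \left(-151\right) = 349 \left(-151\right) = -52699$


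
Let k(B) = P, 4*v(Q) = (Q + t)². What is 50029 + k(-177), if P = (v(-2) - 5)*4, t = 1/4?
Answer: 800193/16 ≈ 50012.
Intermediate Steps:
t = ¼ ≈ 0.25000
v(Q) = (¼ + Q)²/4 (v(Q) = (Q + ¼)²/4 = (¼ + Q)²/4)
P = -271/16 (P = ((1 + 4*(-2))²/64 - 5)*4 = ((1 - 8)²/64 - 5)*4 = ((1/64)*(-7)² - 5)*4 = ((1/64)*49 - 5)*4 = (49/64 - 5)*4 = -271/64*4 = -271/16 ≈ -16.938)
k(B) = -271/16
50029 + k(-177) = 50029 - 271/16 = 800193/16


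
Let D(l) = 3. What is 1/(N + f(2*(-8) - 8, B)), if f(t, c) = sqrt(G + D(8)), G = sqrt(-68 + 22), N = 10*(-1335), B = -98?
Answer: -1/(13350 - sqrt(3 + I*sqrt(46))) ≈ -7.4919e-5 - 8.3406e-9*I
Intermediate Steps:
N = -13350
G = I*sqrt(46) (G = sqrt(-46) = I*sqrt(46) ≈ 6.7823*I)
f(t, c) = sqrt(3 + I*sqrt(46)) (f(t, c) = sqrt(I*sqrt(46) + 3) = sqrt(3 + I*sqrt(46)))
1/(N + f(2*(-8) - 8, B)) = 1/(-13350 + sqrt(3 + I*sqrt(46)))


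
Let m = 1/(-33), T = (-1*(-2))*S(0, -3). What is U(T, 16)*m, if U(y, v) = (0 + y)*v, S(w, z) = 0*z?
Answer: 0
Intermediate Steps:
S(w, z) = 0
T = 0 (T = -1*(-2)*0 = 2*0 = 0)
U(y, v) = v*y (U(y, v) = y*v = v*y)
m = -1/33 ≈ -0.030303
U(T, 16)*m = (16*0)*(-1/33) = 0*(-1/33) = 0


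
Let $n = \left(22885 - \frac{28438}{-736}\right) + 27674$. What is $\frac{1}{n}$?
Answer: $\frac{368}{18619931} \approx 1.9764 \cdot 10^{-5}$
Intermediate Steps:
$n = \frac{18619931}{368}$ ($n = \left(22885 - - \frac{14219}{368}\right) + 27674 = \left(22885 + \frac{14219}{368}\right) + 27674 = \frac{8435899}{368} + 27674 = \frac{18619931}{368} \approx 50598.0$)
$\frac{1}{n} = \frac{1}{\frac{18619931}{368}} = \frac{368}{18619931}$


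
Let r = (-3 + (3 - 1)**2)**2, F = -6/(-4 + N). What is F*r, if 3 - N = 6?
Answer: 6/7 ≈ 0.85714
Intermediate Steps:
N = -3 (N = 3 - 1*6 = 3 - 6 = -3)
F = 6/7 (F = -6/(-4 - 3) = -6/(-7) = -6*(-1)/7 = -1*(-6/7) = 6/7 ≈ 0.85714)
r = 1 (r = (-3 + 2**2)**2 = (-3 + 4)**2 = 1**2 = 1)
F*r = (6/7)*1 = 6/7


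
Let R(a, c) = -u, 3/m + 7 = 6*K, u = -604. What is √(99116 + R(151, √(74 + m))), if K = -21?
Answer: 6*√2770 ≈ 315.78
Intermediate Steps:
m = -3/133 (m = 3/(-7 + 6*(-21)) = 3/(-7 - 126) = 3/(-133) = 3*(-1/133) = -3/133 ≈ -0.022556)
R(a, c) = 604 (R(a, c) = -1*(-604) = 604)
√(99116 + R(151, √(74 + m))) = √(99116 + 604) = √99720 = 6*√2770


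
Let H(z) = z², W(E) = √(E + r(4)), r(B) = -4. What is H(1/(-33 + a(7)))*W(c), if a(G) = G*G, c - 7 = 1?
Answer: 1/128 ≈ 0.0078125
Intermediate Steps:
c = 8 (c = 7 + 1 = 8)
a(G) = G²
W(E) = √(-4 + E) (W(E) = √(E - 4) = √(-4 + E))
H(1/(-33 + a(7)))*W(c) = (1/(-33 + 7²))²*√(-4 + 8) = (1/(-33 + 49))²*√4 = (1/16)²*2 = (1/256)*2 = 1/128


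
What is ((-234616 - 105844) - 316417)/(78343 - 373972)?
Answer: 218959/98543 ≈ 2.2220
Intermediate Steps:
((-234616 - 105844) - 316417)/(78343 - 373972) = (-340460 - 316417)/(-295629) = -656877*(-1/295629) = 218959/98543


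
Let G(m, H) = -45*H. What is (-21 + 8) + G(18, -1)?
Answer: 32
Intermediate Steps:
G(m, H) = -45*H
(-21 + 8) + G(18, -1) = (-21 + 8) - 45*(-1) = -13 + 45 = 32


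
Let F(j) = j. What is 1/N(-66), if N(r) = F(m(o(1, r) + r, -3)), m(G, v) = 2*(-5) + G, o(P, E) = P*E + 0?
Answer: -1/142 ≈ -0.0070423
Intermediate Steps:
o(P, E) = E*P (o(P, E) = E*P + 0 = E*P)
m(G, v) = -10 + G
N(r) = -10 + 2*r (N(r) = -10 + (r*1 + r) = -10 + (r + r) = -10 + 2*r)
1/N(-66) = 1/(-10 + 2*(-66)) = 1/(-10 - 132) = 1/(-142) = -1/142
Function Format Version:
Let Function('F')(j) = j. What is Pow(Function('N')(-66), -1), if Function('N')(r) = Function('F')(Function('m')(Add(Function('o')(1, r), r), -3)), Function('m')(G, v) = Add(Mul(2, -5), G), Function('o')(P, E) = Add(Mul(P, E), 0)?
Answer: Rational(-1, 142) ≈ -0.0070423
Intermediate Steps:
Function('o')(P, E) = Mul(E, P) (Function('o')(P, E) = Add(Mul(E, P), 0) = Mul(E, P))
Function('m')(G, v) = Add(-10, G)
Function('N')(r) = Add(-10, Mul(2, r)) (Function('N')(r) = Add(-10, Add(Mul(r, 1), r)) = Add(-10, Add(r, r)) = Add(-10, Mul(2, r)))
Pow(Function('N')(-66), -1) = Pow(Add(-10, Mul(2, -66)), -1) = Pow(Add(-10, -132), -1) = Pow(-142, -1) = Rational(-1, 142)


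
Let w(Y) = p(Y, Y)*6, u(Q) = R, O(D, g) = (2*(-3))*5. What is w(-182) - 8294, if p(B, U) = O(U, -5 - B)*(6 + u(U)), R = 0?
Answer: -9374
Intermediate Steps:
O(D, g) = -30 (O(D, g) = -6*5 = -30)
u(Q) = 0
p(B, U) = -180 (p(B, U) = -30*(6 + 0) = -30*6 = -180)
w(Y) = -1080 (w(Y) = -180*6 = -1080)
w(-182) - 8294 = -1080 - 8294 = -9374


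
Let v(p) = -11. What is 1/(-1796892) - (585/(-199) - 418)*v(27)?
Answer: -1655722774003/357581508 ≈ -4630.3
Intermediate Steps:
1/(-1796892) - (585/(-199) - 418)*v(27) = 1/(-1796892) - (585/(-199) - 418)*(-11) = -1/1796892 - (585*(-1/199) - 418)*(-11) = -1/1796892 - (-585/199 - 418)*(-11) = -1/1796892 - (-83767)*(-11)/199 = -1/1796892 - 1*921437/199 = -1/1796892 - 921437/199 = -1655722774003/357581508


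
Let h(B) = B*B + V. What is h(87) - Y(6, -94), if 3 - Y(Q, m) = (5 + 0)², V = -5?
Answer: 7586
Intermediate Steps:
h(B) = -5 + B² (h(B) = B*B - 5 = B² - 5 = -5 + B²)
Y(Q, m) = -22 (Y(Q, m) = 3 - (5 + 0)² = 3 - 1*5² = 3 - 1*25 = 3 - 25 = -22)
h(87) - Y(6, -94) = (-5 + 87²) - 1*(-22) = (-5 + 7569) + 22 = 7564 + 22 = 7586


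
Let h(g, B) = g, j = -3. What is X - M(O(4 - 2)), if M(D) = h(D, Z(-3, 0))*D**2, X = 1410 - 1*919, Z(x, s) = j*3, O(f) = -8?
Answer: 1003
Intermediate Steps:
Z(x, s) = -9 (Z(x, s) = -3*3 = -9)
X = 491 (X = 1410 - 919 = 491)
M(D) = D**3 (M(D) = D*D**2 = D**3)
X - M(O(4 - 2)) = 491 - 1*(-8)**3 = 491 - 1*(-512) = 491 + 512 = 1003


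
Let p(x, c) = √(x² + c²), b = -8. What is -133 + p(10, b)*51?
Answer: -133 + 102*√41 ≈ 520.12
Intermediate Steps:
p(x, c) = √(c² + x²)
-133 + p(10, b)*51 = -133 + √((-8)² + 10²)*51 = -133 + √(64 + 100)*51 = -133 + √164*51 = -133 + (2*√41)*51 = -133 + 102*√41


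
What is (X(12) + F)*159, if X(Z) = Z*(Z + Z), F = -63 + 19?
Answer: 38796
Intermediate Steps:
F = -44
X(Z) = 2*Z² (X(Z) = Z*(2*Z) = 2*Z²)
(X(12) + F)*159 = (2*12² - 44)*159 = (2*144 - 44)*159 = (288 - 44)*159 = 244*159 = 38796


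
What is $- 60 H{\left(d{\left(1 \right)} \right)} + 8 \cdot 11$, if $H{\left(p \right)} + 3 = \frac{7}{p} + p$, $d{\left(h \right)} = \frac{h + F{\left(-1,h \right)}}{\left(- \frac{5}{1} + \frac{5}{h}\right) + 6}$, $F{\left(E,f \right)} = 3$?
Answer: $-402$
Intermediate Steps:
$d{\left(h \right)} = \frac{3 + h}{1 + \frac{5}{h}}$ ($d{\left(h \right)} = \frac{h + 3}{\left(- \frac{5}{1} + \frac{5}{h}\right) + 6} = \frac{3 + h}{\left(\left(-5\right) 1 + \frac{5}{h}\right) + 6} = \frac{3 + h}{\left(-5 + \frac{5}{h}\right) + 6} = \frac{3 + h}{1 + \frac{5}{h}}$)
$H{\left(p \right)} = -3 + p + \frac{7}{p}$ ($H{\left(p \right)} = -3 + \left(\frac{7}{p} + p\right) = -3 + \left(p + \frac{7}{p}\right) = -3 + p + \frac{7}{p}$)
$- 60 H{\left(d{\left(1 \right)} \right)} + 8 \cdot 11 = - 60 \left(-3 + 1 \frac{1}{5 + 1} \left(3 + 1\right) + \frac{7}{1 \frac{1}{5 + 1} \left(3 + 1\right)}\right) + 8 \cdot 11 = - 60 \left(-3 + 1 \cdot \frac{1}{6} \cdot 4 + \frac{7}{1 \cdot \frac{1}{6} \cdot 4}\right) + 88 = - 60 \left(-3 + \frac{2}{3} + \frac{7}{\frac{2}{3}}\right) + 88 = - 60 \left(-3 + \frac{2}{3} + 7 \cdot \frac{3}{2}\right) + 88 = - 60 \left(-3 + \frac{2}{3} + \frac{21}{2}\right) + 88 = \left(-60\right) \frac{49}{6} + 88 = -490 + 88 = -402$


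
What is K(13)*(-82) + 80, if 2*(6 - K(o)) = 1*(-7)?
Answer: -699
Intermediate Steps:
K(o) = 19/2 (K(o) = 6 - (-7)/2 = 6 - ½*(-7) = 6 + 7/2 = 19/2)
K(13)*(-82) + 80 = (19/2)*(-82) + 80 = -779 + 80 = -699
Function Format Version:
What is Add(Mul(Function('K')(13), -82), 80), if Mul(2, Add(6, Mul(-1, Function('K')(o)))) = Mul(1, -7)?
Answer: -699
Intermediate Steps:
Function('K')(o) = Rational(19, 2) (Function('K')(o) = Add(6, Mul(Rational(-1, 2), Mul(1, -7))) = Add(6, Mul(Rational(-1, 2), -7)) = Add(6, Rational(7, 2)) = Rational(19, 2))
Add(Mul(Function('K')(13), -82), 80) = Add(Mul(Rational(19, 2), -82), 80) = Add(-779, 80) = -699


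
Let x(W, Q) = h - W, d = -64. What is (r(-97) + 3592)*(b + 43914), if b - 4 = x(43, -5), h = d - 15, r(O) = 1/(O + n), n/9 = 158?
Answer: 208442726196/1325 ≈ 1.5732e+8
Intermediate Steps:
n = 1422 (n = 9*158 = 1422)
r(O) = 1/(1422 + O) (r(O) = 1/(O + 1422) = 1/(1422 + O))
h = -79 (h = -64 - 15 = -79)
x(W, Q) = -79 - W
b = -118 (b = 4 + (-79 - 1*43) = 4 + (-79 - 43) = 4 - 122 = -118)
(r(-97) + 3592)*(b + 43914) = (1/(1422 - 97) + 3592)*(-118 + 43914) = (1/1325 + 3592)*43796 = (4759401/1325)*43796 = 208442726196/1325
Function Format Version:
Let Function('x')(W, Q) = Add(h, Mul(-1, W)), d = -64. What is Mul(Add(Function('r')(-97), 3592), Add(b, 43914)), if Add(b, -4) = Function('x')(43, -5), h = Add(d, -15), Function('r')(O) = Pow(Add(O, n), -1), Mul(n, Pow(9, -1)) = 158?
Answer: Rational(208442726196, 1325) ≈ 1.5732e+8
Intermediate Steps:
n = 1422 (n = Mul(9, 158) = 1422)
Function('r')(O) = Pow(Add(1422, O), -1) (Function('r')(O) = Pow(Add(O, 1422), -1) = Pow(Add(1422, O), -1))
h = -79 (h = Add(-64, -15) = -79)
Function('x')(W, Q) = Add(-79, Mul(-1, W))
b = -118 (b = Add(4, Add(-79, Mul(-1, 43))) = Add(4, Add(-79, -43)) = Add(4, -122) = -118)
Mul(Add(Function('r')(-97), 3592), Add(b, 43914)) = Mul(Add(Pow(Add(1422, -97), -1), 3592), Add(-118, 43914)) = Mul(Add(Pow(1325, -1), 3592), 43796) = Mul(Add(Rational(1, 1325), 3592), 43796) = Mul(Rational(4759401, 1325), 43796) = Rational(208442726196, 1325)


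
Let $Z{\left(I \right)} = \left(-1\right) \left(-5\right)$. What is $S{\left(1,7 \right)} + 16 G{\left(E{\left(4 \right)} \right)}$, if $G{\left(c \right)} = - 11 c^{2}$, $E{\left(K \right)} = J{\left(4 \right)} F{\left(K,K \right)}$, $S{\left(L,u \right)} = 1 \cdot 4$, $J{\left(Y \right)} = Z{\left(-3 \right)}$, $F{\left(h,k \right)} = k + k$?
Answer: $-281596$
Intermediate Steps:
$Z{\left(I \right)} = 5$
$F{\left(h,k \right)} = 2 k$
$J{\left(Y \right)} = 5$
$S{\left(L,u \right)} = 4$
$E{\left(K \right)} = 10 K$ ($E{\left(K \right)} = 5 \cdot 2 K = 10 K$)
$S{\left(1,7 \right)} + 16 G{\left(E{\left(4 \right)} \right)} = 4 + 16 \left(- 11 \left(10 \cdot 4\right)^{2}\right) = 4 + 16 \left(- 11 \cdot 40^{2}\right) = 4 + 16 \left(\left(-11\right) 1600\right) = 4 + 16 \left(-17600\right) = 4 - 281600 = -281596$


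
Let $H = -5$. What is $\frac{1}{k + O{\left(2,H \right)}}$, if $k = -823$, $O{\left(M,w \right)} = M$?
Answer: $- \frac{1}{821} \approx -0.001218$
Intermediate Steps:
$\frac{1}{k + O{\left(2,H \right)}} = \frac{1}{-823 + 2} = \frac{1}{-821} = - \frac{1}{821}$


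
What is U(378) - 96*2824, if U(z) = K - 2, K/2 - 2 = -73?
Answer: -271248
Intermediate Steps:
K = -142 (K = 4 + 2*(-73) = 4 - 146 = -142)
U(z) = -144 (U(z) = -142 - 2 = -144)
U(378) - 96*2824 = -144 - 96*2824 = -144 - 1*271104 = -144 - 271104 = -271248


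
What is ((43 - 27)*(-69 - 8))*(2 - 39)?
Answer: 45584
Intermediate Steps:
((43 - 27)*(-69 - 8))*(2 - 39) = (16*(-77))*(-37) = -1232*(-37) = 45584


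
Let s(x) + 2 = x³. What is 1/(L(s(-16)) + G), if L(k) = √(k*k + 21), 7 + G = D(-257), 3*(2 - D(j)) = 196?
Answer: 633/151098104 + 45*√671745/151098104 ≈ 0.00024828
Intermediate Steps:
s(x) = -2 + x³
D(j) = -190/3 (D(j) = 2 - ⅓*196 = 2 - 196/3 = -190/3)
G = -211/3 (G = -7 - 190/3 = -211/3 ≈ -70.333)
L(k) = √(21 + k²) (L(k) = √(k² + 21) = √(21 + k²))
1/(L(s(-16)) + G) = 1/(√(21 + (-2 + (-16)³)²) - 211/3) = 1/(√(21 + (-2 - 4096)²) - 211/3) = 1/(√(21 + (-4098)²) - 211/3) = 1/(√(21 + 16793604) - 211/3) = 1/(√16793625 - 211/3) = 1/(5*√671745 - 211/3) = 1/(-211/3 + 5*√671745)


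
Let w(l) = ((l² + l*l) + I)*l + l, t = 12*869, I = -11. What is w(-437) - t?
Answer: -166912964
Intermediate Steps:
t = 10428
w(l) = l + l*(-11 + 2*l²) (w(l) = ((l² + l*l) - 11)*l + l = ((l² + l²) - 11)*l + l = (2*l² - 11)*l + l = (-11 + 2*l²)*l + l = l*(-11 + 2*l²) + l = l + l*(-11 + 2*l²))
w(-437) - t = 2*(-437)*(-5 + (-437)²) - 1*10428 = 2*(-437)*(-5 + 190969) - 10428 = 2*(-437)*190964 - 10428 = -166902536 - 10428 = -166912964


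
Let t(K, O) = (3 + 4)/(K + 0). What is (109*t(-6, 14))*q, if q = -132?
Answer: 16786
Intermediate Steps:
t(K, O) = 7/K
(109*t(-6, 14))*q = (109*(7/(-6)))*(-132) = (109*(7*(-⅙)))*(-132) = (109*(-7/6))*(-132) = -763/6*(-132) = 16786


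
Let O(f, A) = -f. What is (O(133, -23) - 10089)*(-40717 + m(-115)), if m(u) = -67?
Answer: 416894048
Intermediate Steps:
(O(133, -23) - 10089)*(-40717 + m(-115)) = (-1*133 - 10089)*(-40717 - 67) = (-133 - 10089)*(-40784) = -10222*(-40784) = 416894048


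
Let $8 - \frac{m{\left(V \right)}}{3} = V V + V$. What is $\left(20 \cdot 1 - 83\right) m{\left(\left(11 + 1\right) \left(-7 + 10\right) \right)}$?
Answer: $250236$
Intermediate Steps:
$m{\left(V \right)} = 24 - 3 V - 3 V^{2}$ ($m{\left(V \right)} = 24 - 3 \left(V V + V\right) = 24 - 3 \left(V^{2} + V\right) = 24 - 3 \left(V + V^{2}\right) = 24 - \left(3 V + 3 V^{2}\right) = 24 - 3 V - 3 V^{2}$)
$\left(20 \cdot 1 - 83\right) m{\left(\left(11 + 1\right) \left(-7 + 10\right) \right)} = \left(20 \cdot 1 - 83\right) \left(24 - 3 \left(11 + 1\right) \left(-7 + 10\right) - 3 \left(\left(11 + 1\right) \left(-7 + 10\right)\right)^{2}\right) = \left(20 - 83\right) \left(24 - 3 \cdot 12 \cdot 3 - 3 \left(12 \cdot 3\right)^{2}\right) = - 63 \left(24 - 108 - 3 \cdot 36^{2}\right) = - 63 \left(24 - 108 - 3888\right) = \left(-63\right) \left(-3972\right) = 250236$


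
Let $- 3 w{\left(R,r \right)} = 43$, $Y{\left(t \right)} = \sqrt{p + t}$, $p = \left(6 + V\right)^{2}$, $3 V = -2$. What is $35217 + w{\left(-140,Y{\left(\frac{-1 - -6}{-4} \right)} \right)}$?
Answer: $\frac{105608}{3} \approx 35203.0$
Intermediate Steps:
$V = - \frac{2}{3}$ ($V = \frac{1}{3} \left(-2\right) = - \frac{2}{3} \approx -0.66667$)
$p = \frac{256}{9}$ ($p = \left(6 - \frac{2}{3}\right)^{2} = \left(\frac{16}{3}\right)^{2} = \frac{256}{9} \approx 28.444$)
$Y{\left(t \right)} = \sqrt{\frac{256}{9} + t}$
$w{\left(R,r \right)} = - \frac{43}{3}$ ($w{\left(R,r \right)} = \left(- \frac{1}{3}\right) 43 = - \frac{43}{3}$)
$35217 + w{\left(-140,Y{\left(\frac{-1 - -6}{-4} \right)} \right)} = 35217 - \frac{43}{3} = \frac{105608}{3}$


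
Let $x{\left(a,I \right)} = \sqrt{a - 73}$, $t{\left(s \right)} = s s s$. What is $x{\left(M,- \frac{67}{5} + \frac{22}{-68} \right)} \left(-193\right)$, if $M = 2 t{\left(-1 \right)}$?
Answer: $- 965 i \sqrt{3} \approx - 1671.4 i$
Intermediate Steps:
$t{\left(s \right)} = s^{3}$ ($t{\left(s \right)} = s^{2} s = s^{3}$)
$M = -2$ ($M = 2 \left(-1\right)^{3} = 2 \left(-1\right) = -2$)
$x{\left(a,I \right)} = \sqrt{-73 + a}$
$x{\left(M,- \frac{67}{5} + \frac{22}{-68} \right)} \left(-193\right) = \sqrt{-73 - 2} \left(-193\right) = \sqrt{-75} \left(-193\right) = 5 i \sqrt{3} \left(-193\right) = - 965 i \sqrt{3}$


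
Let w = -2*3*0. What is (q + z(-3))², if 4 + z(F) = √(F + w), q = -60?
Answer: (64 - I*√3)² ≈ 4093.0 - 221.7*I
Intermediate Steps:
w = 0 (w = -6*0 = 0)
z(F) = -4 + √F (z(F) = -4 + √(F + 0) = -4 + √F)
(q + z(-3))² = (-60 + (-4 + √(-3)))² = (-60 + (-4 + I*√3))² = (-64 + I*√3)²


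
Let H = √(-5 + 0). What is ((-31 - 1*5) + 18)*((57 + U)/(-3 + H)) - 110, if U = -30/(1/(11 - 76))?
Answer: 53419/7 + 18063*I*√5/7 ≈ 7631.3 + 5770.0*I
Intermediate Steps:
H = I*√5 (H = √(-5) = I*√5 ≈ 2.2361*I)
U = 1950 (U = -30/(1/(-65)) = -30/(-1/65) = -30*(-65) = 1950)
((-31 - 1*5) + 18)*((57 + U)/(-3 + H)) - 110 = ((-31 - 1*5) + 18)*((57 + 1950)/(-3 + I*√5)) - 110 = ((-31 - 5) + 18)*(2007/(-3 + I*√5)) - 110 = (-36 + 18)*(2007/(-3 + I*√5)) - 110 = -36126/(-3 + I*√5) - 110 = -110 - 36126/(-3 + I*√5)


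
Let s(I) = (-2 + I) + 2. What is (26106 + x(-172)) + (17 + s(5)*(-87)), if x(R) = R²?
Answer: 55272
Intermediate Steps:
s(I) = I
(26106 + x(-172)) + (17 + s(5)*(-87)) = (26106 + (-172)²) + (17 + 5*(-87)) = (26106 + 29584) + (17 - 435) = 55690 - 418 = 55272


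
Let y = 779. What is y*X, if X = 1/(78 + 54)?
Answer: 779/132 ≈ 5.9015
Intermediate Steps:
X = 1/132 ≈ 0.0075758
y*X = 779*(1/132) = 779/132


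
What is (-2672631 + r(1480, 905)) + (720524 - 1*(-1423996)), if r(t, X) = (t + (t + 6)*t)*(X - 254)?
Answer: 1432166649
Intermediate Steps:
r(t, X) = (-254 + X)*(t + t*(6 + t)) (r(t, X) = (t + (6 + t)*t)*(-254 + X) = (t + t*(6 + t))*(-254 + X) = (-254 + X)*(t + t*(6 + t)))
(-2672631 + r(1480, 905)) + (720524 - 1*(-1423996)) = (-2672631 + 1480*(-1778 - 254*1480 + 7*905 + 905*1480)) + (720524 - 1*(-1423996)) = (-2672631 + 1480*(-1778 - 375920 + 6335 + 1339400)) + (720524 + 1423996) = (-2672631 + 1480*968037) + 2144520 = (-2672631 + 1432694760) + 2144520 = 1430022129 + 2144520 = 1432166649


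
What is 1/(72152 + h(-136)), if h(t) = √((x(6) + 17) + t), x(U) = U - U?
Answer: 72152/5205911223 - I*√119/5205911223 ≈ 1.386e-5 - 2.0954e-9*I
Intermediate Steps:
x(U) = 0
h(t) = √(17 + t) (h(t) = √((0 + 17) + t) = √(17 + t))
1/(72152 + h(-136)) = 1/(72152 + √(17 - 136)) = 1/(72152 + √(-119)) = 1/(72152 + I*√119)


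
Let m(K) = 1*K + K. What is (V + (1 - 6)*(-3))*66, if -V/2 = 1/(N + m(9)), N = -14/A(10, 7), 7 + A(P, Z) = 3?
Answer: 42306/43 ≈ 983.86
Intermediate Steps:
A(P, Z) = -4 (A(P, Z) = -7 + 3 = -4)
m(K) = 2*K (m(K) = K + K = 2*K)
N = 7/2 (N = -14/(-4) = -14*(-¼) = 7/2 ≈ 3.5000)
V = -4/43 (V = -2/(7/2 + 2*9) = -2/(7/2 + 18) = -2/43/2 = -2*2/43 = -4/43 ≈ -0.093023)
(V + (1 - 6)*(-3))*66 = (-4/43 + (1 - 6)*(-3))*66 = (-4/43 - 5*(-3))*66 = (-4/43 + 15)*66 = (641/43)*66 = 42306/43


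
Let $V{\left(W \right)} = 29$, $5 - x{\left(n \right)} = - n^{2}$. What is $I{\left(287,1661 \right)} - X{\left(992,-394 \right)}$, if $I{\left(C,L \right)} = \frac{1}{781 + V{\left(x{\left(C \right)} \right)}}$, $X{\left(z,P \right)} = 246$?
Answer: $- \frac{199259}{810} \approx -246.0$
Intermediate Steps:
$x{\left(n \right)} = 5 + n^{2}$ ($x{\left(n \right)} = 5 - - n^{2} = 5 + n^{2}$)
$I{\left(C,L \right)} = \frac{1}{810}$ ($I{\left(C,L \right)} = \frac{1}{781 + 29} = \frac{1}{810}$)
$I{\left(287,1661 \right)} - X{\left(992,-394 \right)} = \frac{1}{810} - 246 = - \frac{199259}{810}$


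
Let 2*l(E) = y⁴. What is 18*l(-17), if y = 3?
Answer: 729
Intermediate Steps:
l(E) = 81/2 (l(E) = (½)*3⁴ = (½)*81 = 81/2)
18*l(-17) = 18*(81/2) = 729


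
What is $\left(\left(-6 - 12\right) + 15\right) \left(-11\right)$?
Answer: $33$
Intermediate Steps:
$\left(\left(-6 - 12\right) + 15\right) \left(-11\right) = \left(-18 + 15\right) \left(-11\right) = \left(-3\right) \left(-11\right) = 33$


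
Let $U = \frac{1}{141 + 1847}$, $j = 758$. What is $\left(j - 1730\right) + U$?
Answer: $- \frac{1932335}{1988} \approx -972.0$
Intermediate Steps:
$U = \frac{1}{1988} \approx 0.00050302$
$\left(j - 1730\right) + U = \left(758 - 1730\right) + \frac{1}{1988} = -972 + \frac{1}{1988} = - \frac{1932335}{1988}$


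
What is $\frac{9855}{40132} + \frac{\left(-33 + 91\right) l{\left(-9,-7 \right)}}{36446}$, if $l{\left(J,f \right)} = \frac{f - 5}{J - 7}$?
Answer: $\frac{45115134}{182831359} \approx 0.24676$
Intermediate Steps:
$l{\left(J,f \right)} = \frac{-5 + f}{-7 + J}$
$\frac{9855}{40132} + \frac{\left(-33 + 91\right) l{\left(-9,-7 \right)}}{36446} = \frac{9855}{40132} + \frac{\left(-33 + 91\right) \frac{-5 - 7}{-7 - 9}}{36446} = 9855 \cdot \frac{1}{40132} + 58 \frac{1}{-16} \left(-12\right) \frac{1}{36446} = \frac{9855}{40132} + 58 \left(\left(- \frac{1}{16}\right) \left(-12\right)\right) \frac{1}{36446} = \frac{9855}{40132} + 58 \cdot \frac{3}{4} \cdot \frac{1}{36446} = \frac{9855}{40132} + \frac{87}{2} \cdot \frac{1}{36446} = \frac{9855}{40132} + \frac{87}{72892} = \frac{45115134}{182831359}$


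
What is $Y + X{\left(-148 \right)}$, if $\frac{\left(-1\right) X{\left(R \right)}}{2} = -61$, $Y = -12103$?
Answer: $-11981$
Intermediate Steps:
$X{\left(R \right)} = 122$ ($X{\left(R \right)} = \left(-2\right) \left(-61\right) = 122$)
$Y + X{\left(-148 \right)} = -12103 + 122 = -11981$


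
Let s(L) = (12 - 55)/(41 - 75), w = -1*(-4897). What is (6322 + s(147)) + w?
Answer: 381489/34 ≈ 11220.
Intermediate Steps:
w = 4897
s(L) = 43/34 (s(L) = -43/(-34) = -43*(-1/34) = 43/34)
(6322 + s(147)) + w = (6322 + 43/34) + 4897 = 214991/34 + 4897 = 381489/34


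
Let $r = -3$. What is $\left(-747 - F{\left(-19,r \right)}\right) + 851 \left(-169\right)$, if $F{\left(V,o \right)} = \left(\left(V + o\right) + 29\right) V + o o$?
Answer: $-144442$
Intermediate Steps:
$F{\left(V,o \right)} = o^{2} + V \left(29 + V + o\right)$ ($F{\left(V,o \right)} = \left(29 + V + o\right) V + o^{2} = V \left(29 + V + o\right) + o^{2} = o^{2} + V \left(29 + V + o\right)$)
$\left(-747 - F{\left(-19,r \right)}\right) + 851 \left(-169\right) = \left(-747 - \left(\left(-19\right)^{2} + \left(-3\right)^{2} + 29 \left(-19\right) - -57\right)\right) + 851 \left(-169\right) = \left(-747 - \left(361 + 9 - 551 + 57\right)\right) - 143819 = \left(-747 - -124\right) - 143819 = \left(-747 + 124\right) - 143819 = -623 - 143819 = -144442$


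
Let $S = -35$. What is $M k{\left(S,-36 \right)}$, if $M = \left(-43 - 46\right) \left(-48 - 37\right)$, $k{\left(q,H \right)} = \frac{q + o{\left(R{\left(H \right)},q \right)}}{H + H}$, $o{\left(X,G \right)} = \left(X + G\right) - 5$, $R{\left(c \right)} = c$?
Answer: $\frac{279905}{24} \approx 11663.0$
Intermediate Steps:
$o{\left(X,G \right)} = -5 + G + X$ ($o{\left(X,G \right)} = \left(G + X\right) - 5 = -5 + G + X$)
$k{\left(q,H \right)} = \frac{-5 + H + 2 q}{2 H}$ ($k{\left(q,H \right)} = \frac{q + \left(-5 + q + H\right)}{H + H} = \frac{q + \left(-5 + H + q\right)}{2 H} = \left(-5 + H + 2 q\right) \frac{1}{2 H} = \frac{-5 + H + 2 q}{2 H}$)
$M = 7565$ ($M = \left(-89\right) \left(-85\right) = 7565$)
$M k{\left(S,-36 \right)} = 7565 \frac{-5 - 36 + 2 \left(-35\right)}{2 \left(-36\right)} = 7565 \cdot \frac{1}{2} \left(- \frac{1}{36}\right) \left(-5 - 36 - 70\right) = 7565 \cdot \frac{1}{2} \left(- \frac{1}{36}\right) \left(-111\right) = 7565 \cdot \frac{37}{24} = \frac{279905}{24}$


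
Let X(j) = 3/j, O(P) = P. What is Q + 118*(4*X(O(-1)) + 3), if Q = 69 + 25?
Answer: -968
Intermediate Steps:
Q = 94
Q + 118*(4*X(O(-1)) + 3) = 94 + 118*(4*(3/(-1)) + 3) = 94 + 118*(4*(3*(-1)) + 3) = 94 + 118*(4*(-3) + 3) = 94 + 118*(-12 + 3) = 94 + 118*(-9) = 94 - 1062 = -968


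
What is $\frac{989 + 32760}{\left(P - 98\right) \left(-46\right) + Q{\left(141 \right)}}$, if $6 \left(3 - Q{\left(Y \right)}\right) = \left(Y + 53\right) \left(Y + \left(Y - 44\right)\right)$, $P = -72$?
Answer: $\frac{101247}{383} \approx 264.35$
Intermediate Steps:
$Q{\left(Y \right)} = 3 - \frac{\left(-44 + 2 Y\right) \left(53 + Y\right)}{6}$ ($Q{\left(Y \right)} = 3 - \frac{\left(Y + 53\right) \left(Y + \left(Y - 44\right)\right)}{6} = 3 - \frac{\left(53 + Y\right) \left(Y + \left(Y - 44\right)\right)}{6} = 3 - \frac{\left(53 + Y\right) \left(Y + \left(-44 + Y\right)\right)}{6} = 3 - \frac{\left(53 + Y\right) \left(-44 + 2 Y\right)}{6} = 3 - \frac{\left(-44 + 2 Y\right) \left(53 + Y\right)}{6}$)
$\frac{989 + 32760}{\left(P - 98\right) \left(-46\right) + Q{\left(141 \right)}} = \frac{989 + 32760}{\left(-72 - 98\right) \left(-46\right) - \left(\frac{3196}{3} + 6627\right)} = \frac{33749}{\left(-170\right) \left(-46\right) - \frac{23077}{3}} = \frac{33749}{7820 - \frac{23077}{3}} = \frac{33749}{\frac{383}{3}} = 33749 \cdot \frac{3}{383} = \frac{101247}{383}$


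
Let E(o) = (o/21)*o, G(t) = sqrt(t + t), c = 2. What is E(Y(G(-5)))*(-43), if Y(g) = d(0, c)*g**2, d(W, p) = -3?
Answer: -12900/7 ≈ -1842.9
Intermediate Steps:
G(t) = sqrt(2)*sqrt(t) (G(t) = sqrt(2*t) = sqrt(2)*sqrt(t))
Y(g) = -3*g**2
E(o) = o**2/21 (E(o) = (o*(1/21))*o = (o/21)*o = o**2/21)
E(Y(G(-5)))*(-43) = ((-3*(sqrt(2)*sqrt(-5))**2)**2/21)*(-43) = ((-3*(sqrt(2)*(I*sqrt(5)))**2)**2/21)*(-43) = ((-3*(I*sqrt(10))**2)**2/21)*(-43) = ((-3*(-10))**2/21)*(-43) = ((1/21)*30**2)*(-43) = ((1/21)*900)*(-43) = (300/7)*(-43) = -12900/7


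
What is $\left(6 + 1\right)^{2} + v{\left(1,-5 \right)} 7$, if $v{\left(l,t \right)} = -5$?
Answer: $14$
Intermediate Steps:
$\left(6 + 1\right)^{2} + v{\left(1,-5 \right)} 7 = \left(6 + 1\right)^{2} - 35 = 7^{2} - 35 = 49 - 35 = 14$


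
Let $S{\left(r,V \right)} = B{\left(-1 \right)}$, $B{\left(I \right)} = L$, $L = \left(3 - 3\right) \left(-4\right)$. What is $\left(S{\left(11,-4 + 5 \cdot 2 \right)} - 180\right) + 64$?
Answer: $-116$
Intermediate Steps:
$L = 0$ ($L = 0 \left(-4\right) = 0$)
$B{\left(I \right)} = 0$
$S{\left(r,V \right)} = 0$
$\left(S{\left(11,-4 + 5 \cdot 2 \right)} - 180\right) + 64 = \left(0 - 180\right) + 64 = -180 + 64 = -116$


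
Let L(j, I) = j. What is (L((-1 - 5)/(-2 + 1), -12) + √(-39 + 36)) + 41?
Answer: 47 + I*√3 ≈ 47.0 + 1.732*I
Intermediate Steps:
(L((-1 - 5)/(-2 + 1), -12) + √(-39 + 36)) + 41 = ((-1 - 5)/(-2 + 1) + √(-39 + 36)) + 41 = (-6/(-1) + √(-3)) + 41 = (-6*(-1) + I*√3) + 41 = (6 + I*√3) + 41 = 47 + I*√3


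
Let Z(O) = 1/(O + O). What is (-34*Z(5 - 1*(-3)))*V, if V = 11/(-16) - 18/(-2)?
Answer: -2261/128 ≈ -17.664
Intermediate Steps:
Z(O) = 1/(2*O)
V = 133/16 (V = 11*(-1/16) - 18*(-½) = -11/16 + 9 = 133/16 ≈ 8.3125)
(-34*Z(5 - 1*(-3)))*V = -17/(5 - 1*(-3))*(133/16) = -17/(5 + 3)*(133/16) = -17/8*(133/16) = -34*1/16*(133/16) = -17/8*133/16 = -2261/128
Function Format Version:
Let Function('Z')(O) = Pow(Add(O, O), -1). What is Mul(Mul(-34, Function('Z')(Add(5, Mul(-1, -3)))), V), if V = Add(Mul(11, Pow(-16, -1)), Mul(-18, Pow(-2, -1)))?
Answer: Rational(-2261, 128) ≈ -17.664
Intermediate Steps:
Function('Z')(O) = Mul(Rational(1, 2), Pow(O, -1)) (Function('Z')(O) = Pow(Mul(2, O), -1) = Mul(Rational(1, 2), Pow(O, -1)))
V = Rational(133, 16) (V = Add(Mul(11, Rational(-1, 16)), Mul(-18, Rational(-1, 2))) = Add(Rational(-11, 16), 9) = Rational(133, 16) ≈ 8.3125)
Mul(Mul(-34, Function('Z')(Add(5, Mul(-1, -3)))), V) = Mul(Mul(-34, Mul(Rational(1, 2), Pow(Add(5, Mul(-1, -3)), -1))), Rational(133, 16)) = Mul(Mul(-34, Mul(Rational(1, 2), Pow(Add(5, 3), -1))), Rational(133, 16)) = Mul(Mul(-34, Mul(Rational(1, 2), Pow(8, -1))), Rational(133, 16)) = Mul(Mul(-34, Mul(Rational(1, 2), Rational(1, 8))), Rational(133, 16)) = Mul(Mul(-34, Rational(1, 16)), Rational(133, 16)) = Mul(Rational(-17, 8), Rational(133, 16)) = Rational(-2261, 128)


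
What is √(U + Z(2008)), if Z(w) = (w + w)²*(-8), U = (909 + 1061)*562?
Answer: 6*I*√3553303 ≈ 11310.0*I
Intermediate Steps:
U = 1107140 (U = 1970*562 = 1107140)
Z(w) = -32*w² (Z(w) = (2*w)²*(-8) = (4*w²)*(-8) = -32*w²)
√(U + Z(2008)) = √(1107140 - 32*2008²) = √(1107140 - 32*4032064) = √(1107140 - 129026048) = √(-127918908) = 6*I*√3553303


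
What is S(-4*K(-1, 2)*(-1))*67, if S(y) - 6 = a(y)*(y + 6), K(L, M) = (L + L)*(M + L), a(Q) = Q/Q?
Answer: 268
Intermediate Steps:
a(Q) = 1
K(L, M) = 2*L*(L + M) (K(L, M) = (2*L)*(L + M) = 2*L*(L + M))
S(y) = 12 + y (S(y) = 6 + 1*(y + 6) = 6 + 1*(6 + y) = 6 + (6 + y) = 12 + y)
S(-4*K(-1, 2)*(-1))*67 = (12 - 8*(-1)*(-1 + 2)*(-1))*67 = (12 - 8*(-1)*(-1))*67 = (12 - 4*(-2)*(-1))*67 = (12 + 8*(-1))*67 = (12 - 8)*67 = 4*67 = 268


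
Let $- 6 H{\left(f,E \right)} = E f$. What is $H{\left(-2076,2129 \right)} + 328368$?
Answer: $1065002$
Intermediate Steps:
$H{\left(f,E \right)} = - \frac{E f}{6}$
$H{\left(-2076,2129 \right)} + 328368 = \left(- \frac{1}{6}\right) 2129 \left(-2076\right) + 328368 = 736634 + 328368 = 1065002$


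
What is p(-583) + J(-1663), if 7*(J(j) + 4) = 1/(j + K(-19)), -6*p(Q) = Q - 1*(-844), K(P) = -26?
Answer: -1123187/23646 ≈ -47.500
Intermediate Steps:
p(Q) = -422/3 - Q/6 (p(Q) = -(Q - 1*(-844))/6 = -(Q + 844)/6 = -(844 + Q)/6 = -422/3 - Q/6)
J(j) = -4 + 1/(7*(-26 + j)) (J(j) = -4 + 1/(7*(j - 26)) = -4 + 1/(7*(-26 + j)))
p(-583) + J(-1663) = (-422/3 - ⅙*(-583)) + (729 - 28*(-1663))/(7*(-26 - 1663)) = (-422/3 + 583/6) + (⅐)*(729 + 46564)/(-1689) = -87/2 + (⅐)*(-1/1689)*47293 = -87/2 - 47293/11823 = -1123187/23646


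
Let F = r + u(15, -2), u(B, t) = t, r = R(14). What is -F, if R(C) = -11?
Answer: 13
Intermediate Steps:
r = -11
F = -13 (F = -11 - 2 = -13)
-F = -1*(-13) = 13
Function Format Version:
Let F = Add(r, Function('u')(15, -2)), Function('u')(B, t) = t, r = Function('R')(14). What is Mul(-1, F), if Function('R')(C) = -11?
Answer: 13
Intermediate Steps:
r = -11
F = -13 (F = Add(-11, -2) = -13)
Mul(-1, F) = Mul(-1, -13) = 13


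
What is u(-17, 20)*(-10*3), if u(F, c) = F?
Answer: 510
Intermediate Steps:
u(-17, 20)*(-10*3) = -(-170)*3 = -17*(-30) = 510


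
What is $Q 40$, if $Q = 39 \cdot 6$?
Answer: $9360$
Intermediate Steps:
$Q = 234$
$Q 40 = 234 \cdot 40 = 9360$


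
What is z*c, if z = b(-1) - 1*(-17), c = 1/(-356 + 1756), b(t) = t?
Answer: 2/175 ≈ 0.011429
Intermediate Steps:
c = 1/1400 ≈ 0.00071429
z = 16 (z = -1 - 1*(-17) = -1 + 17 = 16)
z*c = 16*(1/1400) = 2/175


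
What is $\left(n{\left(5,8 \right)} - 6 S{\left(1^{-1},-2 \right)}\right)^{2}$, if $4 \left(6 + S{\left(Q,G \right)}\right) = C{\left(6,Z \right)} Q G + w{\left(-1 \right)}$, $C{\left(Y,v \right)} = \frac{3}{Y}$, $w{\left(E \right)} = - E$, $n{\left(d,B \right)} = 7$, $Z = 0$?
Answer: $1849$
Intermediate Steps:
$S{\left(Q,G \right)} = - \frac{23}{4} + \frac{G Q}{8}$ ($S{\left(Q,G \right)} = -6 + \frac{\frac{3}{6} Q G - -1}{4} = -6 + \frac{3 \cdot \frac{1}{6} Q G + 1}{4} = -6 + \frac{\frac{Q}{2} G + 1}{4} = -6 + \frac{\frac{G Q}{2} + 1}{4} = -6 + \frac{1 + \frac{G Q}{2}}{4} = -6 + \left(\frac{1}{4} + \frac{G Q}{8}\right) = - \frac{23}{4} + \frac{G Q}{8}$)
$\left(n{\left(5,8 \right)} - 6 S{\left(1^{-1},-2 \right)}\right)^{2} = \left(7 - 6 \left(- \frac{23}{4} + \frac{1}{8} \left(-2\right) 1^{-1}\right)\right)^{2} = \left(7 - 6 \left(- \frac{23}{4} + \frac{1}{8} \left(-2\right) 1\right)\right)^{2} = \left(7 - 6 \left(- \frac{23}{4} - \frac{1}{4}\right)\right)^{2} = \left(7 - -36\right)^{2} = \left(7 + 36\right)^{2} = 43^{2} = 1849$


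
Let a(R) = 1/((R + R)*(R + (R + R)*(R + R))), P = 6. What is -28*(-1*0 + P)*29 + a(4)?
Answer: -2650367/544 ≈ -4872.0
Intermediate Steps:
a(R) = 1/(2*R*(R + 4*R**2)) (a(R) = 1/((2*R)*(R + (2*R)*(2*R))) = 1/((2*R)*(R + 4*R**2)) = 1/(2*R*(R + 4*R**2)))
-28*(-1*0 + P)*29 + a(4) = -28*(-1*0 + 6)*29 + (1/2)/(4**2*(1 + 4*4)) = -28*(0 + 6)*29 + (1/2)*(1/16)/(1 + 16) = -168*29 + (1/2)*(1/16)/17 = -28*174 + (1/2)*(1/16)*(1/17) = -4872 + 1/544 = -2650367/544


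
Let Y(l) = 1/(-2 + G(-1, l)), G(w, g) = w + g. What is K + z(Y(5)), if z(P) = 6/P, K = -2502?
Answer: -2490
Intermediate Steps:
G(w, g) = g + w
Y(l) = 1/(-3 + l) (Y(l) = 1/(-2 + (l - 1)) = 1/(-2 + (-1 + l)) = 1/(-3 + l))
K + z(Y(5)) = -2502 + 6/(1/(-3 + 5)) = -2502 + 6/(1/2) = -2502 + 6/(½) = -2502 + 6*2 = -2502 + 12 = -2490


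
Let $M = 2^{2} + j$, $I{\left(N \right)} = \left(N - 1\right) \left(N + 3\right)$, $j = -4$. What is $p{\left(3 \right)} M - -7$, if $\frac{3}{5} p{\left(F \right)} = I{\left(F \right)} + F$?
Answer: $7$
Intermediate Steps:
$I{\left(N \right)} = \left(-1 + N\right) \left(3 + N\right)$
$M = 0$ ($M = 2^{2} - 4 = 4 - 4 = 0$)
$p{\left(F \right)} = -5 + 5 F + \frac{5 F^{2}}{3}$ ($p{\left(F \right)} = \frac{5 \left(\left(-3 + F^{2} + 2 F\right) + F\right)}{3} = \frac{5 \left(-3 + F^{2} + 3 F\right)}{3} = -5 + 5 F + \frac{5 F^{2}}{3}$)
$p{\left(3 \right)} M - -7 = \left(-5 + 5 \cdot 3 + \frac{5 \cdot 3^{2}}{3}\right) 0 - -7 = \left(-5 + 15 + \frac{5}{3} \cdot 9\right) 0 + 7 = \left(-5 + 15 + 15\right) 0 + 7 = 25 \cdot 0 + 7 = 0 + 7 = 7$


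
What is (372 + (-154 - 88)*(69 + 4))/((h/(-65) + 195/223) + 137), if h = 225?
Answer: -50135306/389663 ≈ -128.66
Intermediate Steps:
(372 + (-154 - 88)*(69 + 4))/((h/(-65) + 195/223) + 137) = (372 + (-154 - 88)*(69 + 4))/((225/(-65) + 195/223) + 137) = (372 - 242*73)/((225*(-1/65) + 195*(1/223)) + 137) = (372 - 17666)/((-45/13 + 195/223) + 137) = -17294/(-7500/2899 + 137) = -17294/389663/2899 = -17294*2899/389663 = -50135306/389663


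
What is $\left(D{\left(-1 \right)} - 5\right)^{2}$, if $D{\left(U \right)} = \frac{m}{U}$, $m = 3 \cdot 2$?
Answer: $121$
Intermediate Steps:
$m = 6$
$D{\left(U \right)} = \frac{6}{U}$
$\left(D{\left(-1 \right)} - 5\right)^{2} = \left(\frac{6}{-1} - 5\right)^{2} = \left(6 \left(-1\right) - 5\right)^{2} = \left(-6 - 5\right)^{2} = \left(-11\right)^{2} = 121$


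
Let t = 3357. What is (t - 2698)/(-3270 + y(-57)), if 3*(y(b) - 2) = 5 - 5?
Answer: -659/3268 ≈ -0.20165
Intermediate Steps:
y(b) = 2 (y(b) = 2 + (5 - 5)/3 = 2 + (1/3)*0 = 2 + 0 = 2)
(t - 2698)/(-3270 + y(-57)) = (3357 - 2698)/(-3270 + 2) = 659/(-3268) = 659*(-1/3268) = -659/3268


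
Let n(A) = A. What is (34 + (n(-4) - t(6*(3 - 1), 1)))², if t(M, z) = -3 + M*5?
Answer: 729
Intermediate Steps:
t(M, z) = -3 + 5*M
(34 + (n(-4) - t(6*(3 - 1), 1)))² = (34 + (-4 - (-3 + 5*(6*(3 - 1)))))² = (34 + (-4 - (-3 + 5*(6*2))))² = (34 + (-4 - (-3 + 5*12)))² = (34 + (-4 - (-3 + 60)))² = (34 + (-4 - 1*57))² = (34 + (-4 - 57))² = (34 - 61)² = (-27)² = 729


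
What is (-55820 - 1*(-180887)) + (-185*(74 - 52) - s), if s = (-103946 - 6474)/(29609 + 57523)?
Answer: 2635705256/21783 ≈ 1.2100e+5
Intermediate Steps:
s = -27605/21783 (s = -110420/87132 = -110420*1/87132 = -27605/21783 ≈ -1.2673)
(-55820 - 1*(-180887)) + (-185*(74 - 52) - s) = (-55820 - 1*(-180887)) + (-185*(74 - 52) - 1*(-27605/21783)) = (-55820 + 180887) + (-185*22 + 27605/21783) = 125067 + (-4070 + 27605/21783) = 125067 - 88629205/21783 = 2635705256/21783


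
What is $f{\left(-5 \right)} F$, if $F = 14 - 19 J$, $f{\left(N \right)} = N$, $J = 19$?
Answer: $1735$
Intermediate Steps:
$F = -347$ ($F = 14 - 361 = -347$)
$f{\left(-5 \right)} F = \left(-5\right) \left(-347\right) = 1735$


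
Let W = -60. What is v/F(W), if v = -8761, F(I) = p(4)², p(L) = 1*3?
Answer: -8761/9 ≈ -973.44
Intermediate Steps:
p(L) = 3
F(I) = 9 (F(I) = 3² = 9)
v/F(W) = -8761/9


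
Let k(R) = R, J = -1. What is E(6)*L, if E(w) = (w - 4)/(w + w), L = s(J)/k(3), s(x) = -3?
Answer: -⅙ ≈ -0.16667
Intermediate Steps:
L = -1 (L = -3/3 = -3*⅓ = -1)
E(w) = (-4 + w)/(2*w) (E(w) = (-4 + w)/((2*w)) = (-4 + w)*(1/(2*w)) = (-4 + w)/(2*w))
E(6)*L = ((½)*(-4 + 6)/6)*(-1) = ((½)*(⅙)*2)*(-1) = (⅙)*(-1) = -⅙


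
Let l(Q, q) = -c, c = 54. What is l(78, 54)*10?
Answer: -540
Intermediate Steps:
l(Q, q) = -54 (l(Q, q) = -1*54 = -54)
l(78, 54)*10 = -54*10 = -540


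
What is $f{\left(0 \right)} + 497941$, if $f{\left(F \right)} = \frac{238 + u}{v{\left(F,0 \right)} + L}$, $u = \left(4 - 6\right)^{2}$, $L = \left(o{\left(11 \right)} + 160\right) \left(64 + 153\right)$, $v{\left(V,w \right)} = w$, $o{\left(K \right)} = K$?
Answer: $\frac{18477096929}{37107} \approx 4.9794 \cdot 10^{5}$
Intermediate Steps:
$L = 37107$ ($L = \left(11 + 160\right) \left(64 + 153\right) = 171 \cdot 217 = 37107$)
$u = 4$ ($u = \left(-2\right)^{2} = 4$)
$f{\left(F \right)} = \frac{242}{37107}$ ($f{\left(F \right)} = \frac{238 + 4}{0 + 37107} = \frac{242}{37107}$)
$f{\left(0 \right)} + 497941 = \frac{242}{37107} + 497941 = \frac{18477096929}{37107}$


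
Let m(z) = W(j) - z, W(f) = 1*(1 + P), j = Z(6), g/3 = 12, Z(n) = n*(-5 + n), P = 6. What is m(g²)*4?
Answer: -5156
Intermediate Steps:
g = 36 (g = 3*12 = 36)
j = 6 (j = 6*(-5 + 6) = 6*1 = 6)
W(f) = 7 (W(f) = 1*(1 + 6) = 1*7 = 7)
m(z) = 7 - z
m(g²)*4 = (7 - 1*36²)*4 = (7 - 1*1296)*4 = (7 - 1296)*4 = -1289*4 = -5156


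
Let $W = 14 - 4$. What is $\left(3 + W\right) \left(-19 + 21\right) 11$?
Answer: $286$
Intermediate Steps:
$W = 10$
$\left(3 + W\right) \left(-19 + 21\right) 11 = \left(3 + 10\right) \left(-19 + 21\right) 11 = 13 \cdot 2 \cdot 11 = 26 \cdot 11 = 286$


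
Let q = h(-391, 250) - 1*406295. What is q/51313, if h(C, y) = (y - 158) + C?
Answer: -17678/2231 ≈ -7.9238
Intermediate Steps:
h(C, y) = -158 + C + y (h(C, y) = (-158 + y) + C = -158 + C + y)
q = -406594 (q = (-158 - 391 + 250) - 1*406295 = -299 - 406295 = -406594)
q/51313 = -406594/51313 = -406594*1/51313 = -17678/2231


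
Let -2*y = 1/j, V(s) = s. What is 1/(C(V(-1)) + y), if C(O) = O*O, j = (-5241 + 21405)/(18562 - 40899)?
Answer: 32328/54665 ≈ 0.59138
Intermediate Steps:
j = -16164/22337 (j = 16164/(-22337) = 16164*(-1/22337) = -16164/22337 ≈ -0.72364)
y = 22337/32328 (y = -1/(2*(-16164/22337)) = -½*(-22337/16164) = 22337/32328 ≈ 0.69095)
C(O) = O²
1/(C(V(-1)) + y) = 1/((-1)² + 22337/32328) = 1/(1 + 22337/32328) = 1/(54665/32328) = 32328/54665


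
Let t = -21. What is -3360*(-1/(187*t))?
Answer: -160/187 ≈ -0.85561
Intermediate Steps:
-3360*(-1/(187*t)) = -3360/(-17*11*(-21)) = -3360/((-187*(-21))) = -3360/3927 = -3360*1/3927 = -160/187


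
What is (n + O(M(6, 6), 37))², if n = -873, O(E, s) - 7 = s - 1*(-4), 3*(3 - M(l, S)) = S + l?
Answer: 680625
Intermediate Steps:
M(l, S) = 3 - S/3 - l/3 (M(l, S) = 3 - (S + l)/3 = 3 + (-S/3 - l/3) = 3 - S/3 - l/3)
O(E, s) = 11 + s (O(E, s) = 7 + (s - 1*(-4)) = 7 + (s + 4) = 7 + (4 + s) = 11 + s)
(n + O(M(6, 6), 37))² = (-873 + (11 + 37))² = (-873 + 48)² = (-825)² = 680625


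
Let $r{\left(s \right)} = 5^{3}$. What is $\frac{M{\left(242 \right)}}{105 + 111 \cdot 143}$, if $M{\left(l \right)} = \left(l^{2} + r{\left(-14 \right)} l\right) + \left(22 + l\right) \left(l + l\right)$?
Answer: $\frac{108295}{7989} \approx 13.556$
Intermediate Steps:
$r{\left(s \right)} = 125$
$M{\left(l \right)} = l^{2} + 125 l + 2 l \left(22 + l\right)$ ($M{\left(l \right)} = \left(l^{2} + 125 l\right) + \left(22 + l\right) \left(l + l\right) = \left(l^{2} + 125 l\right) + \left(22 + l\right) 2 l = \left(l^{2} + 125 l\right) + 2 l \left(22 + l\right) = l^{2} + 125 l + 2 l \left(22 + l\right)$)
$\frac{M{\left(242 \right)}}{105 + 111 \cdot 143} = \frac{242 \left(169 + 3 \cdot 242\right)}{105 + 111 \cdot 143} = \frac{242 \left(169 + 726\right)}{105 + 15873} = \frac{242 \cdot 895}{15978} = 216590 \cdot \frac{1}{15978} = \frac{108295}{7989}$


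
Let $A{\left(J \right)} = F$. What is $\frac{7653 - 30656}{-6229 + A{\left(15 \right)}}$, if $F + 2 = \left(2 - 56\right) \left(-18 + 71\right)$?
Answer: $\frac{23003}{9093} \approx 2.5297$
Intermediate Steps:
$F = -2864$ ($F = -2 + \left(2 - 56\right) \left(-18 + 71\right) = -2 + \left(2 - 56\right) 53 = -2 - 2862 = -2864$)
$A{\left(J \right)} = -2864$
$\frac{7653 - 30656}{-6229 + A{\left(15 \right)}} = \frac{7653 - 30656}{-6229 - 2864} = - \frac{23003}{-9093} = \left(-23003\right) \left(- \frac{1}{9093}\right) = \frac{23003}{9093}$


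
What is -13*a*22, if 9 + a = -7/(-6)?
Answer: 6721/3 ≈ 2240.3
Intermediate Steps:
a = -47/6 (a = -9 - 7/(-6) = -9 - 7*(-⅙) = -9 + 7/6 = -47/6 ≈ -7.8333)
-13*a*22 = -(-611)/6*22 = -13*(-47/6)*22 = (611/6)*22 = 6721/3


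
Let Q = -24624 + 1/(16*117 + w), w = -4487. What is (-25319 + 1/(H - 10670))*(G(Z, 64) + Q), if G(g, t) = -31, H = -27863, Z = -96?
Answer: 5718253353534648/9160345 ≈ 6.2424e+8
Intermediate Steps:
Q = -64391761/2615 (Q = -24624 + 1/(16*117 - 4487) = -24624 + 1/(1872 - 4487) = -24624 + 1/(-2615) = -24624 - 1/2615 = -64391761/2615 ≈ -24624.)
(-25319 + 1/(H - 10670))*(G(Z, 64) + Q) = (-25319 + 1/(-27863 - 10670))*(-31 - 64391761/2615) = (-25319 + 1/(-38533))*(-64472826/2615) = (-25319 - 1/38533)*(-64472826/2615) = -975617028/38533*(-64472826/2615) = 5718253353534648/9160345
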